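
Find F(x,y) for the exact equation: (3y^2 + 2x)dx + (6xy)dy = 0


Check exactness: ∂M/∂y = 6y and ∂N/∂x = 6y; equal, so the equation is exact.
Integrate M with respect to x (treating y as constant): ∫M dx = 3xy^2 + x^2 + h(y).
Differentiate w.r.t. y and set equal to N: all terms match, so h'(y) = 0 and h is a constant absorbed into C.
General solution: 3xy^2 + x^2 = C.


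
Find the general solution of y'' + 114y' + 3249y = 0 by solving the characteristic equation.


Characteristic equation: r² + 114r + 3249 = 0, i.e. (r + 57)² = 0.
Repeated root r = -57; include an x factor for the second linearly independent solution.
General solution: y = (C₁ + C₂x)e^(-57x).


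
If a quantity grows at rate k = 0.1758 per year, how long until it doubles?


Exponential growth: P(t) = P₀ e^(0.1758t). Set P(t)/P₀ = 2: e^(0.1758t) = 2.
Solve: t = ln(2)/0.1758 ≈ 3.94 years.


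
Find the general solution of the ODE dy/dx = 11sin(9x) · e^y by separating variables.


Separate: e^(-y) dy = 11sin(9x) dx.
Integrate: -e^(-y) = -(11/9)cos(9x) + C₀.
Rearrange: e^(-y) = (11/9)cos(9x) + C.


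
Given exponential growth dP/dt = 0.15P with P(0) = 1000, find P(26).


The ODE dP/dt = 0.15P has solution P(t) = P(0)e^(0.15t).
Substitute P(0) = 1000 and t = 26: P(26) = 1000 e^(3.90) ≈ 49402.


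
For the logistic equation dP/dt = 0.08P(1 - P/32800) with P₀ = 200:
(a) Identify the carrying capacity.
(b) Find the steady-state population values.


Logistic ODE dP/dt = 0.08P(1 - P/32800) has equilibria where dP/dt = 0, i.e. P = 0 or P = 32800.
The coefficient (1 - P/K) = 0 when P = K, identifying K = 32800 as the carrying capacity.
(a) K = 32800; (b) equilibria P = 0 and P = 32800.


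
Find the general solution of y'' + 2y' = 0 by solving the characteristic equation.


Characteristic equation: r² + 2r = 0.
Factor: (r + 2)(r - 0) = 0 ⇒ r = -2, 0 (distinct real).
General solution: y = C₁e^(-2x) + C₂.


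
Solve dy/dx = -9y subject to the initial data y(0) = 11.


General solution of y' = -9y is y = Ce^(-9x).
Apply y(0) = 11: C = 11.
Particular solution: y = 11e^(-9x).


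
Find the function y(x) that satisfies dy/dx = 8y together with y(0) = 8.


General solution of y' = 8y is y = Ce^(8x).
Apply y(0) = 8: C = 8.
Particular solution: y = 8e^(8x).


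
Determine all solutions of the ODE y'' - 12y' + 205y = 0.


Characteristic equation: r² - 12r + 205 = 0.
Discriminant is negative; roots r = 6 ± 13i (complex conjugate pair).
General solution uses e^(α x)(C₁ cos(β x) + C₂ sin(β x)): y = e^(6x)(C₁cos(13x) + C₂sin(13x)).


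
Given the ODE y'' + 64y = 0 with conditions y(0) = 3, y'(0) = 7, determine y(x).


Characteristic roots of r² + 64 = 0 are ±8i, so y = C₁cos(8x) + C₂sin(8x).
Apply y(0) = 3: C₁ = 3. Differentiate and apply y'(0) = 7: 8·C₂ = 7, so C₂ = 7/8.
Particular solution: y = 3cos(8x) + (7/8)sin(8x).


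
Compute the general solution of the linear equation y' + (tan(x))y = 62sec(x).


P(x) = tan(x) ⇒ μ = e^(∫tan(x)dx) = sec(x).
(sec(x) y)' = 62sec²(x) ⇒ sec(x) y = 62tan(x) + C.
Multiply by cos(x): y = 62sin(x) + C·cos(x).


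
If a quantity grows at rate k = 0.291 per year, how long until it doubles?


Exponential growth: P(t) = P₀ e^(0.291t). Set P(t)/P₀ = 2: e^(0.291t) = 2.
Solve: t = ln(2)/0.291 ≈ 2.38 years.


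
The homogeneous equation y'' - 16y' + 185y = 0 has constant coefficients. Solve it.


Characteristic equation: r² - 16r + 185 = 0.
Discriminant is negative; roots r = 8 ± 11i (complex conjugate pair).
General solution uses e^(α x)(C₁ cos(β x) + C₂ sin(β x)): y = e^(8x)(C₁cos(11x) + C₂sin(11x)).


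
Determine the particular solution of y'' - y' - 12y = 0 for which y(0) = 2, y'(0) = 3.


Characteristic roots of r² - r - 12 = 0 are -3, 4.
General solution y = c₁ e^(-3x) + c₂ e^(4x).
Apply y(0) = 2: c₁ + c₂ = 2. Apply y'(0) = 3: -3 c₁ + 4 c₂ = 3.
Solve: c₁ = 5/7, c₂ = 9/7.
Particular solution: y = (5/7)e^(-3x) + (9/7)e^(4x).


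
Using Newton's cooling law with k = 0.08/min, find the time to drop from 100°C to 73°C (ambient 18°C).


From T(t) = T_a + (T₀ - T_a)e^(-kt), set T(t) = 73:
(73 - 18) / (100 - 18) = e^(-0.08t), so t = -ln(0.671)/0.08 ≈ 5.0 minutes.


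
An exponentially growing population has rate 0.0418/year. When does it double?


Exponential growth: P(t) = P₀ e^(0.0418t). Set P(t)/P₀ = 2: e^(0.0418t) = 2.
Solve: t = ln(2)/0.0418 ≈ 16.58 years.


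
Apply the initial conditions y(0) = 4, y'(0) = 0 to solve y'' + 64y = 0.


Characteristic roots of r² + 64 = 0 are ±8i, so y = C₁cos(8x) + C₂sin(8x).
Apply y(0) = 4: C₁ = 4. Differentiate and apply y'(0) = 0: 8·C₂ = 0, so C₂ = 0.
Particular solution: y = 4cos(8x).


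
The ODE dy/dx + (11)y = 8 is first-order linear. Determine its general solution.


P(x) = 11, Q(x) = 8; integrating factor μ = e^(11x).
(μ y)' = 8e^(11x) ⇒ μ y = (8/11)e^(11x) + C.
Divide by μ: y = 8/11 + Ce^(-11x).


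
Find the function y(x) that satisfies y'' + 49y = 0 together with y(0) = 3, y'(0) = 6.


Characteristic roots of r² + 49 = 0 are ±7i, so y = C₁cos(7x) + C₂sin(7x).
Apply y(0) = 3: C₁ = 3. Differentiate and apply y'(0) = 6: 7·C₂ = 6, so C₂ = 6/7.
Particular solution: y = 3cos(7x) + (6/7)sin(7x).


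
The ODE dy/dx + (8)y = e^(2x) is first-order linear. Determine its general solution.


P(x) = 8 ⇒ μ = e^(8x).
(μ y)' = e^(10x) ⇒ μ y = e^(10x)/10 + C.
Divide by μ: y = (1/10)e^(2x) + Ce^(-8x).


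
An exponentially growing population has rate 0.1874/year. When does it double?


Exponential growth: P(t) = P₀ e^(0.1874t). Set P(t)/P₀ = 2: e^(0.1874t) = 2.
Solve: t = ln(2)/0.1874 ≈ 3.70 years.


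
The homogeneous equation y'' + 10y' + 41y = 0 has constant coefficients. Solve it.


Characteristic equation: r² + 10r + 41 = 0.
Discriminant is negative; roots r = -5 ± 4i (complex conjugate pair).
General solution uses e^(α x)(C₁ cos(β x) + C₂ sin(β x)): y = e^(-5x)(C₁cos(4x) + C₂sin(4x)).


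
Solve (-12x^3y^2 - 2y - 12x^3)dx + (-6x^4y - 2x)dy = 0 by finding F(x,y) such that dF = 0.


Check exactness: ∂M/∂y = -24x^3y - 2 and ∂N/∂x = -24x^3y - 2; equal, so the equation is exact.
Integrate M with respect to x (treating y as constant): ∫M dx = -3x^4y^2 - 2xy - 3x^4 + h(y).
Differentiate w.r.t. y and set equal to N: all terms match, so h'(y) = 0 and h is a constant absorbed into C.
General solution: -3x^4y^2 - 2xy - 3x^4 = C.


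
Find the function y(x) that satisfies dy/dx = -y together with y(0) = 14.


General solution of y' = -y is y = Ce^(-x).
Apply y(0) = 14: C = 14.
Particular solution: y = 14e^(-x).


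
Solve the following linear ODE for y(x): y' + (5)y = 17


P(x) = 5, Q(x) = 17; integrating factor μ = e^(5x).
(μ y)' = 17e^(5x) ⇒ μ y = (17/5)e^(5x) + C.
Divide by μ: y = 17/5 + Ce^(-5x).


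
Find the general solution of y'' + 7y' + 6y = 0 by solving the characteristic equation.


Characteristic equation: r² + 7r + 6 = 0.
Factor: (r + 1)(r + 6) = 0 ⇒ r = -1, -6 (distinct real).
General solution: y = C₁e^(-x) + C₂e^(-6x).


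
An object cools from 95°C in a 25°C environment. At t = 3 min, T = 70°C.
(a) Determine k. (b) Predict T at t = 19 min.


Newton's law: T(t) = T_a + (T₀ - T_a)e^(-kt).
(a) Use T(3) = 70: (70 - 25)/(95 - 25) = e^(-k·3), so k = -ln(0.643)/3 ≈ 0.1473.
(b) Apply k to t = 19: T(19) = 25 + (70)e^(-2.798) ≈ 29.3°C.


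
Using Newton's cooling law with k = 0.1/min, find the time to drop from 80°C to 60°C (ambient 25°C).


From T(t) = T_a + (T₀ - T_a)e^(-kt), set T(t) = 60:
(60 - 25) / (80 - 25) = e^(-0.1t), so t = -ln(0.636)/0.1 ≈ 4.5 minutes.


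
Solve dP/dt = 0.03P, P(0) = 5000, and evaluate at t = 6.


The ODE dP/dt = 0.03P has solution P(t) = P(0)e^(0.03t).
Substitute P(0) = 5000 and t = 6: P(6) = 5000 e^(0.18) ≈ 5986.


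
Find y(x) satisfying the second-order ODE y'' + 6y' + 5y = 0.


Characteristic equation: r² + 6r + 5 = 0.
Factor: (r + 1)(r + 5) = 0 ⇒ r = -1, -5 (distinct real).
General solution: y = C₁e^(-x) + C₂e^(-5x).


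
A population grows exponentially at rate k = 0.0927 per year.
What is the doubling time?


Exponential growth: P(t) = P₀ e^(0.0927t). Set P(t)/P₀ = 2: e^(0.0927t) = 2.
Solve: t = ln(2)/0.0927 ≈ 7.48 years.


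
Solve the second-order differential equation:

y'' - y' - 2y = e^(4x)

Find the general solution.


Characteristic roots of r² - r - 2 = 0 are 2, -1.
y_h = C₁e^(2x) + C₂e^(-x).
Forcing exponent 4 is not a characteristic root; try y_p = Ae^(4x).
Substitute: A·(16 + (-1)·4 + (-2)) = A·10 = 1, so A = 1/10.
General solution: y = C₁e^(2x) + C₂e^(-x) + (1/10)e^(4x).


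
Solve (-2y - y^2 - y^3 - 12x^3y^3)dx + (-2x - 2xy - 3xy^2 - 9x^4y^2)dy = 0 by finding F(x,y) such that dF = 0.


Check exactness: ∂M/∂y = -2 - 2y - 3y^2 - 36x^3y^2 and ∂N/∂x = -2 - 2y - 3y^2 - 36x^3y^2; equal, so the equation is exact.
Integrate M with respect to x (treating y as constant): ∫M dx = -2xy - xy^2 - xy^3 - 3x^4y^3 + h(y).
Differentiate w.r.t. y and set equal to N: all terms match, so h'(y) = 0 and h is a constant absorbed into C.
General solution: -2xy - xy^2 - xy^3 - 3x^4y^3 = C.


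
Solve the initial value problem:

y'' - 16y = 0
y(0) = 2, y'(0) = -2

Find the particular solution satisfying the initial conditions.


Characteristic roots of r² - 16 = 0 are 4, -4.
General solution y = c₁ e^(4x) + c₂ e^(-4x).
Apply y(0) = 2: c₁ + c₂ = 2. Apply y'(0) = -2: 4 c₁ - 4 c₂ = -2.
Solve: c₁ = 3/4, c₂ = 5/4.
Particular solution: y = (3/4)e^(4x) + (5/4)e^(-4x).


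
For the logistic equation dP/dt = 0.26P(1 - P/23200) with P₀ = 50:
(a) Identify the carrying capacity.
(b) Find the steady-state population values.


Logistic ODE dP/dt = 0.26P(1 - P/23200) has equilibria where dP/dt = 0, i.e. P = 0 or P = 23200.
The coefficient (1 - P/K) = 0 when P = K, identifying K = 23200 as the carrying capacity.
(a) K = 23200; (b) equilibria P = 0 and P = 23200.


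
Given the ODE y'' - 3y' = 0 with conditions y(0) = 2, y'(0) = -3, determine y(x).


Characteristic roots of r² - 3r = 0 are 3, 0.
General solution y = c₁ e^(3x) + c₂.
Apply y(0) = 2: c₁ + c₂ = 2. Apply y'(0) = -3: 3 c₁ + 0 c₂ = -3.
Solve: c₁ = -1, c₂ = 3.
Particular solution: y = -e^(3x) + 3.


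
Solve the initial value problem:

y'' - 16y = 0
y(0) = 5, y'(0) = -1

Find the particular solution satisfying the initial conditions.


Characteristic roots of r² - 16 = 0 are -4, 4.
General solution y = c₁ e^(-4x) + c₂ e^(4x).
Apply y(0) = 5: c₁ + c₂ = 5. Apply y'(0) = -1: -4 c₁ + 4 c₂ = -1.
Solve: c₁ = 21/8, c₂ = 19/8.
Particular solution: y = (21/8)e^(-4x) + (19/8)e^(4x).


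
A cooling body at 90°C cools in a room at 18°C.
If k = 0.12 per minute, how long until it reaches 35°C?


From T(t) = T_a + (T₀ - T_a)e^(-kt), set T(t) = 35:
(35 - 18) / (90 - 18) = e^(-0.12t), so t = -ln(0.236)/0.12 ≈ 12.0 minutes.


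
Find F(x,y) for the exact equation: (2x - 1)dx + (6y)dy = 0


Check exactness: ∂M/∂y = 0 and ∂N/∂x = 0; equal, so the equation is exact.
Integrate M with respect to x (treating y as constant): ∫M dx = x^2 - x + h(y).
Differentiate w.r.t. y and set equal to N: the x-dependent terms already match, leaving h'(y) = 6y. Integrate: h(y) = 3y^2.
So F(x,y) = x^2 - x + 3y^2.
General solution: x^2 - x + 3y^2 = C.


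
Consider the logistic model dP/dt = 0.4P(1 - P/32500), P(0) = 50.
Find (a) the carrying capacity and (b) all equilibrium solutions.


Logistic ODE dP/dt = 0.4P(1 - P/32500) has equilibria where dP/dt = 0, i.e. P = 0 or P = 32500.
The coefficient (1 - P/K) = 0 when P = K, identifying K = 32500 as the carrying capacity.
(a) K = 32500; (b) equilibria P = 0 and P = 32500.


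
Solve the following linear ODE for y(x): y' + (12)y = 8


P(x) = 12, Q(x) = 8; integrating factor μ = e^(12x).
(μ y)' = 8e^(12x) ⇒ μ y = (2/3)e^(12x) + C.
Divide by μ: y = 2/3 + Ce^(-12x).


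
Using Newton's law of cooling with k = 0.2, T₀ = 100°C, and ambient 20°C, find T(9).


Newton's law: dT/dt = -k(T - T_a) has solution T(t) = T_a + (T₀ - T_a)e^(-kt).
Plug in T_a = 20, T₀ = 100, k = 0.2, t = 9: T(9) = 20 + (80)e^(-1.80) ≈ 33.2°C.


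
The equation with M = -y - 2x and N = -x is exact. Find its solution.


Check exactness: ∂M/∂y = -1 and ∂N/∂x = -1; equal, so the equation is exact.
Integrate M with respect to x (treating y as constant): ∫M dx = -xy - x^2 + h(y).
Differentiate w.r.t. y and set equal to N: all terms match, so h'(y) = 0 and h is a constant absorbed into C.
General solution: -xy - x^2 = C.


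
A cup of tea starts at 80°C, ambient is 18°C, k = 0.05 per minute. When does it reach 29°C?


From T(t) = T_a + (T₀ - T_a)e^(-kt), set T(t) = 29:
(29 - 18) / (80 - 18) = e^(-0.05t), so t = -ln(0.177)/0.05 ≈ 34.6 minutes.


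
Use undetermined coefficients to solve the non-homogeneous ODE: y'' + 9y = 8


Homogeneous part: r² + 9 = 0 ⇒ r = ±3i, so y_h = C₁cos(3x) + C₂sin(3x).
Try constant y_p = A; plug in: 9A = 8 ⇒ A = 8/9.
General solution: y = C₁cos(3x) + C₂sin(3x) + 8/9.


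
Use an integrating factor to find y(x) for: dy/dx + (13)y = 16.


P(x) = 13, Q(x) = 16; integrating factor μ = e^(13x).
(μ y)' = 16e^(13x) ⇒ μ y = (16/13)e^(13x) + C.
Divide by μ: y = 16/13 + Ce^(-13x).


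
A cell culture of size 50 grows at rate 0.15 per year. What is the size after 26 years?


The ODE dP/dt = 0.15P has solution P(t) = P(0)e^(0.15t).
Substitute P(0) = 50 and t = 26: P(26) = 50 e^(3.90) ≈ 2470.


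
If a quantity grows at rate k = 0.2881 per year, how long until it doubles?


Exponential growth: P(t) = P₀ e^(0.2881t). Set P(t)/P₀ = 2: e^(0.2881t) = 2.
Solve: t = ln(2)/0.2881 ≈ 2.41 years.


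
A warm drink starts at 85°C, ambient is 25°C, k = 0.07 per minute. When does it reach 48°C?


From T(t) = T_a + (T₀ - T_a)e^(-kt), set T(t) = 48:
(48 - 25) / (85 - 25) = e^(-0.07t), so t = -ln(0.383)/0.07 ≈ 13.7 minutes.


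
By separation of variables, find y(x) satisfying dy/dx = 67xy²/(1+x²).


Separate: dy/y² = 67x/(1+x²) dx.
Integrate LHS: ∫ dy/y² = -1/y.
Integrate RHS via u = 1+x²: (67/2)ln(1+x²) + C.
Result: -1/y = (67/2)ln(1+x²) + C.


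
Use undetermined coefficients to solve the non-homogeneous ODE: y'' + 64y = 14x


Homogeneous: r² + 64 = 0 ⇒ r = ±8i, y_h = C₁cos(8x) + C₂sin(8x).
Polynomial forcing; try y_p = Ax + B. Then y_p'' + 64 y_p = 64(Ax + B) = 14x, so B = 0 and A = 7/32.
General solution: y = C₁cos(8x) + C₂sin(8x) + (7/32)x.


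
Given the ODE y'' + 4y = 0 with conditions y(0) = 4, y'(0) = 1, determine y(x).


Characteristic roots of r² + 4 = 0 are ±2i, so y = C₁cos(2x) + C₂sin(2x).
Apply y(0) = 4: C₁ = 4. Differentiate and apply y'(0) = 1: 2·C₂ = 1, so C₂ = 1/2.
Particular solution: y = 4cos(2x) + (1/2)sin(2x).


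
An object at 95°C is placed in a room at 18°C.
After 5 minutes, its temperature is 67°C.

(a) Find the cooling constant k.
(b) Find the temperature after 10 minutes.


Newton's law: T(t) = T_a + (T₀ - T_a)e^(-kt).
(a) Use T(5) = 67: (67 - 18)/(95 - 18) = e^(-k·5), so k = -ln(0.636)/5 ≈ 0.0904.
(b) Apply k to t = 10: T(10) = 18 + (77)e^(-0.904) ≈ 49.2°C.


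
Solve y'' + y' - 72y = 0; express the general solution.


Characteristic equation: r² + r - 72 = 0.
Factor: (r + 9)(r - 8) = 0 ⇒ r = -9, 8 (distinct real).
General solution: y = C₁e^(-9x) + C₂e^(8x).


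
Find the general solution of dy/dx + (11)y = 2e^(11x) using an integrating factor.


P(x) = 11 ⇒ μ = e^(11x).
(μ y)' = 2e^(22x) ⇒ μ y = (2/22)e^(22x) + C.
Divide by μ: y = (1/11)e^(11x) + Ce^(-11x).


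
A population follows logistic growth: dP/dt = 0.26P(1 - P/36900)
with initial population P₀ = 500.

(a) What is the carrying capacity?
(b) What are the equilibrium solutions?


Logistic ODE dP/dt = 0.26P(1 - P/36900) has equilibria where dP/dt = 0, i.e. P = 0 or P = 36900.
The coefficient (1 - P/K) = 0 when P = K, identifying K = 36900 as the carrying capacity.
(a) K = 36900; (b) equilibria P = 0 and P = 36900.


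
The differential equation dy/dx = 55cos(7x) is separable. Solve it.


g(y) = 1, so integrate directly: y = ∫ 55cos(7x) dx = (55/7)sin(7x) + C.


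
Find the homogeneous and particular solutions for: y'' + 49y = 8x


Homogeneous: r² + 49 = 0 ⇒ r = ±7i, y_h = C₁cos(7x) + C₂sin(7x).
Polynomial forcing; try y_p = Ax + B. Then y_p'' + 49 y_p = 49(Ax + B) = 8x, so B = 0 and A = 8/49.
General solution: y = C₁cos(7x) + C₂sin(7x) + (8/49)x.


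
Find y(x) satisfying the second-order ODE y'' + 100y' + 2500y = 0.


Characteristic equation: r² + 100r + 2500 = 0, i.e. (r + 50)² = 0.
Repeated root r = -50; include an x factor for the second linearly independent solution.
General solution: y = (C₁ + C₂x)e^(-50x).


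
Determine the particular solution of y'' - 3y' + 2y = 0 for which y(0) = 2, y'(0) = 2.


Characteristic roots of r² - 3r + 2 = 0 are 1, 2.
General solution y = c₁ e^(x) + c₂ e^(2x).
Apply y(0) = 2: c₁ + c₂ = 2. Apply y'(0) = 2: 1 c₁ + 2 c₂ = 2.
Solve: c₁ = 2, c₂ = 0.
Particular solution: y = 2e^(x) + 0e^(2x).


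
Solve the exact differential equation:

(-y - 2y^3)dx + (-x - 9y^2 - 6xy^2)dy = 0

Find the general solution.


Check exactness: ∂M/∂y = -1 - 6y^2 and ∂N/∂x = -1 - 6y^2; equal, so the equation is exact.
Integrate M with respect to x (treating y as constant): ∫M dx = -xy - 2xy^3 + h(y).
Differentiate w.r.t. y and set equal to N: the x-dependent terms already match, leaving h'(y) = -9y^2. Integrate: h(y) = -3y^3.
So F(x,y) = -xy - 3y^3 - 2xy^3.
General solution: -xy - 3y^3 - 2xy^3 = C.


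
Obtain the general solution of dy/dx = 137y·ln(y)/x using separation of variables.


Separate: dy/[y ln(y)] = 137 dx/x.
Substitute u = ln(y): du/u = 137 dx/x.
Integrate: ln|ln(y)| = 137ln|x| + C₀, hence ln(y) = C·x^137.


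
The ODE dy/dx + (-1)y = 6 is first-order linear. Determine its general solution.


P(x) = -1 ⇒ μ = e^(-x).
(μ y)' = 6e^(-x) ⇒ μ y = -6e^(-x) + C.
Divide by μ: y = -6 + Ce^(x).


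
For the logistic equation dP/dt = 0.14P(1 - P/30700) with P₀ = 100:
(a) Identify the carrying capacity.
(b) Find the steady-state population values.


Logistic ODE dP/dt = 0.14P(1 - P/30700) has equilibria where dP/dt = 0, i.e. P = 0 or P = 30700.
The coefficient (1 - P/K) = 0 when P = K, identifying K = 30700 as the carrying capacity.
(a) K = 30700; (b) equilibria P = 0 and P = 30700.


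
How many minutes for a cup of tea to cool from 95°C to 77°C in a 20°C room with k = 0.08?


From T(t) = T_a + (T₀ - T_a)e^(-kt), set T(t) = 77:
(77 - 20) / (95 - 20) = e^(-0.08t), so t = -ln(0.760)/0.08 ≈ 3.4 minutes.


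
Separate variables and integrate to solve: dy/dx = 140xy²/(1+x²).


Separate: dy/y² = 140x/(1+x²) dx.
Integrate LHS: ∫ dy/y² = -1/y.
Integrate RHS via u = 1+x²: 70ln(1+x²) + C.
Result: -1/y = 70ln(1+x²) + C.


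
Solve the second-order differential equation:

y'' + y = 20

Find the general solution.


Homogeneous part: r² + 1 = 0 ⇒ r = ±1i, so y_h = C₁cos(x) + C₂sin(x).
Try constant y_p = A; plug in: 1A = 20 ⇒ A = 20.
General solution: y = C₁cos(x) + C₂sin(x) + 20.


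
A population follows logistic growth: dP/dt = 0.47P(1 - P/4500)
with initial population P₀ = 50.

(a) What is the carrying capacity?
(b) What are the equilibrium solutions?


Logistic ODE dP/dt = 0.47P(1 - P/4500) has equilibria where dP/dt = 0, i.e. P = 0 or P = 4500.
The coefficient (1 - P/K) = 0 when P = K, identifying K = 4500 as the carrying capacity.
(a) K = 4500; (b) equilibria P = 0 and P = 4500.


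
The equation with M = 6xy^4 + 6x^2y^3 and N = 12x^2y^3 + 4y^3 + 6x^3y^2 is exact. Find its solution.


Check exactness: ∂M/∂y = 24xy^3 + 18x^2y^2 and ∂N/∂x = 24xy^3 + 18x^2y^2; equal, so the equation is exact.
Integrate M with respect to x (treating y as constant): ∫M dx = 3x^2y^4 + 2x^3y^3 + h(y).
Differentiate w.r.t. y and set equal to N: the x-dependent terms already match, leaving h'(y) = 4y^3. Integrate: h(y) = y^4.
So F(x,y) = 3x^2y^4 + y^4 + 2x^3y^3.
General solution: 3x^2y^4 + y^4 + 2x^3y^3 = C.


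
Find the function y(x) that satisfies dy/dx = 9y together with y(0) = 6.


General solution of y' = 9y is y = Ce^(9x).
Apply y(0) = 6: C = 6.
Particular solution: y = 6e^(9x).


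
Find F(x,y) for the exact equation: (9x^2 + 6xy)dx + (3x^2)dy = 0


Check exactness: ∂M/∂y = 6x and ∂N/∂x = 6x; equal, so the equation is exact.
Integrate M with respect to x (treating y as constant): ∫M dx = 3x^3 + 3x^2y + h(y).
Differentiate w.r.t. y and set equal to N: all terms match, so h'(y) = 0 and h is a constant absorbed into C.
General solution: 3x^3 + 3x^2y = C.


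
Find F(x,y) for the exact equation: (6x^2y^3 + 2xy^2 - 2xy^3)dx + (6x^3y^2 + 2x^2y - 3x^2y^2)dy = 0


Check exactness: ∂M/∂y = 18x^2y^2 + 4xy - 6xy^2 and ∂N/∂x = 18x^2y^2 + 4xy - 6xy^2; equal, so the equation is exact.
Integrate M with respect to x (treating y as constant): ∫M dx = 2x^3y^3 + x^2y^2 - x^2y^3 + h(y).
Differentiate w.r.t. y and set equal to N: all terms match, so h'(y) = 0 and h is a constant absorbed into C.
General solution: 2x^3y^3 + x^2y^2 - x^2y^3 = C.


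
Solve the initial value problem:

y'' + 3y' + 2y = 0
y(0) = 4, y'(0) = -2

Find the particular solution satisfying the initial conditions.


Characteristic roots of r² + 3r + 2 = 0 are -1, -2.
General solution y = c₁ e^(-x) + c₂ e^(-2x).
Apply y(0) = 4: c₁ + c₂ = 4. Apply y'(0) = -2: -1 c₁ - 2 c₂ = -2.
Solve: c₁ = 6, c₂ = -2.
Particular solution: y = 6e^(-x) - 2e^(-2x).


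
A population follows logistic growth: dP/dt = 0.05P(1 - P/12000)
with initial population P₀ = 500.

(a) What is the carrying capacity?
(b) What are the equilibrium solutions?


Logistic ODE dP/dt = 0.05P(1 - P/12000) has equilibria where dP/dt = 0, i.e. P = 0 or P = 12000.
The coefficient (1 - P/K) = 0 when P = K, identifying K = 12000 as the carrying capacity.
(a) K = 12000; (b) equilibria P = 0 and P = 12000.


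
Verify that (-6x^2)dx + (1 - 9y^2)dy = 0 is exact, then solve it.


Check exactness: ∂M/∂y = 0 and ∂N/∂x = 0; equal, so the equation is exact.
Integrate M with respect to x (treating y as constant): ∫M dx = -2x^3 + h(y).
Differentiate w.r.t. y and set equal to N: the x-dependent terms already match, leaving h'(y) = 1 - 9y^2. Integrate: h(y) = y - 3y^3.
So F(x,y) = -2x^3 + y - 3y^3.
General solution: -2x^3 + y - 3y^3 = C.


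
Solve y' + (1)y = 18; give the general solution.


P(x) = 1, Q(x) = 18; integrating factor μ = e^(x).
(μ y)' = 18e^(x) ⇒ μ y = 18e^(x) + C.
Divide by μ: y = 18 + Ce^(-x).


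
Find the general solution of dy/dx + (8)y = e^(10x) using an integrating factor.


P(x) = 8 ⇒ μ = e^(8x).
(μ y)' = e^(18x) ⇒ μ y = e^(18x)/18 + C.
Divide by μ: y = (1/18)e^(10x) + Ce^(-8x).


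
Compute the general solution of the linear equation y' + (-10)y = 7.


P(x) = -10 ⇒ μ = e^(-10x).
(μ y)' = 7e^(-10x) ⇒ μ y = -(7/10)e^(-10x) + C.
Divide by μ: y = -7/10 + Ce^(10x).


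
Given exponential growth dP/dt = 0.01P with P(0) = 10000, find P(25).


The ODE dP/dt = 0.01P has solution P(t) = P(0)e^(0.01t).
Substitute P(0) = 10000 and t = 25: P(25) = 10000 e^(0.25) ≈ 12840.


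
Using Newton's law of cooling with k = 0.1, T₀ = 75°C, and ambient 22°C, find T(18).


Newton's law: dT/dt = -k(T - T_a) has solution T(t) = T_a + (T₀ - T_a)e^(-kt).
Plug in T_a = 22, T₀ = 75, k = 0.1, t = 18: T(18) = 22 + (53)e^(-1.80) ≈ 30.8°C.


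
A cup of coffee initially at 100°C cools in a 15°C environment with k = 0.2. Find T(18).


Newton's law: dT/dt = -k(T - T_a) has solution T(t) = T_a + (T₀ - T_a)e^(-kt).
Plug in T_a = 15, T₀ = 100, k = 0.2, t = 18: T(18) = 15 + (85)e^(-3.60) ≈ 17.3°C.


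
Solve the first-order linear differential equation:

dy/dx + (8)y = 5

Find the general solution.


P(x) = 8, Q(x) = 5; integrating factor μ = e^(8x).
(μ y)' = 5e^(8x) ⇒ μ y = (5/8)e^(8x) + C.
Divide by μ: y = 5/8 + Ce^(-8x).


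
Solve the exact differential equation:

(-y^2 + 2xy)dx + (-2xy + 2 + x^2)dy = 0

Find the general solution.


Check exactness: ∂M/∂y = -2y + 2x and ∂N/∂x = -2y + 2x; equal, so the equation is exact.
Integrate M with respect to x (treating y as constant): ∫M dx = -xy^2 + x^2y + h(y).
Differentiate w.r.t. y and set equal to N: the x-dependent terms already match, leaving h'(y) = 2. Integrate: h(y) = 2y.
So F(x,y) = -xy^2 + 2y + x^2y.
General solution: -xy^2 + 2y + x^2y = C.


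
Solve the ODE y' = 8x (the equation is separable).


Integrate both sides with respect to x: y = ∫ 8x dx = 4x^2 + C.


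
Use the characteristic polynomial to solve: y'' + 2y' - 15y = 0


Characteristic equation: r² + 2r - 15 = 0.
Factor: (r - 3)(r + 5) = 0 ⇒ r = 3, -5 (distinct real).
General solution: y = C₁e^(3x) + C₂e^(-5x).


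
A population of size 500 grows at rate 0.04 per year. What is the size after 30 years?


The ODE dP/dt = 0.04P has solution P(t) = P(0)e^(0.04t).
Substitute P(0) = 500 and t = 30: P(30) = 500 e^(1.20) ≈ 1660.


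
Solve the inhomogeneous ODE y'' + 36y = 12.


Homogeneous part: r² + 36 = 0 ⇒ r = ±6i, so y_h = C₁cos(6x) + C₂sin(6x).
Try constant y_p = A; plug in: 36A = 12 ⇒ A = 1/3.
General solution: y = C₁cos(6x) + C₂sin(6x) + 1/3.


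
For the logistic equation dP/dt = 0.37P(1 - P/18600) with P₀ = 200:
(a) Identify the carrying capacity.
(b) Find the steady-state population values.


Logistic ODE dP/dt = 0.37P(1 - P/18600) has equilibria where dP/dt = 0, i.e. P = 0 or P = 18600.
The coefficient (1 - P/K) = 0 when P = K, identifying K = 18600 as the carrying capacity.
(a) K = 18600; (b) equilibria P = 0 and P = 18600.


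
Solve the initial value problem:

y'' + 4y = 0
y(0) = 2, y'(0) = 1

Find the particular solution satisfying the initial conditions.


Characteristic roots of r² + 4 = 0 are ±2i, so y = C₁cos(2x) + C₂sin(2x).
Apply y(0) = 2: C₁ = 2. Differentiate and apply y'(0) = 1: 2·C₂ = 1, so C₂ = 1/2.
Particular solution: y = 2cos(2x) + (1/2)sin(2x).


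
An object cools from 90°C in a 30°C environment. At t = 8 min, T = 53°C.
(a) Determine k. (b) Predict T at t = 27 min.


Newton's law: T(t) = T_a + (T₀ - T_a)e^(-kt).
(a) Use T(8) = 53: (53 - 30)/(90 - 30) = e^(-k·8), so k = -ln(0.383)/8 ≈ 0.1199.
(b) Apply k to t = 27: T(27) = 30 + (60)e^(-3.236) ≈ 32.4°C.


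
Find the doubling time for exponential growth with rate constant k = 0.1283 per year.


Exponential growth: P(t) = P₀ e^(0.1283t). Set P(t)/P₀ = 2: e^(0.1283t) = 2.
Solve: t = ln(2)/0.1283 ≈ 5.40 years.


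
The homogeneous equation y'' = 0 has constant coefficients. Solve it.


Characteristic equation: r² = 0, i.e. (r - 0)² = 0.
Repeated root r = 0; include an x factor for the second linearly independent solution.
General solution: y = C₁ + C₂x.


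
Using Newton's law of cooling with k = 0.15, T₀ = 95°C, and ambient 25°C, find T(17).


Newton's law: dT/dt = -k(T - T_a) has solution T(t) = T_a + (T₀ - T_a)e^(-kt).
Plug in T_a = 25, T₀ = 95, k = 0.15, t = 17: T(17) = 25 + (70)e^(-2.55) ≈ 30.5°C.


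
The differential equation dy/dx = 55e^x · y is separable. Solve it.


Separate variables: dy/y = 55e^x dx.
Integrate: ln|y| = 55e^x + C₀.
Exponentiate: y = Ce^(55e^x).


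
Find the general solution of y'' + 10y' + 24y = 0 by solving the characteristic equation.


Characteristic equation: r² + 10r + 24 = 0.
Factor: (r + 4)(r + 6) = 0 ⇒ r = -4, -6 (distinct real).
General solution: y = C₁e^(-4x) + C₂e^(-6x).


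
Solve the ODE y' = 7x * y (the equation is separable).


Separate variables: dy/y = 7x dx.
Integrate: ln|y| = (7/2)x^2 + C₀.
Exponentiate: y = Ce^((7/2)x^2).


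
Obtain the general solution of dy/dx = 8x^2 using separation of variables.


Integrate both sides with respect to x: y = ∫ 8x^2 dx = (8/3)x^3 + C.


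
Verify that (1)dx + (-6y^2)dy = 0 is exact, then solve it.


Check exactness: ∂M/∂y = 0 and ∂N/∂x = 0; equal, so the equation is exact.
Integrate M with respect to x (treating y as constant): ∫M dx = x + h(y).
Differentiate w.r.t. y and set equal to N: the x-dependent terms already match, leaving h'(y) = -6y^2. Integrate: h(y) = -2y^3.
So F(x,y) = x - 2y^3.
General solution: x - 2y^3 = C.


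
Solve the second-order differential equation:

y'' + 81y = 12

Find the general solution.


Homogeneous part: r² + 81 = 0 ⇒ r = ±9i, so y_h = C₁cos(9x) + C₂sin(9x).
Try constant y_p = A; plug in: 81A = 12 ⇒ A = 4/27.
General solution: y = C₁cos(9x) + C₂sin(9x) + 4/27.


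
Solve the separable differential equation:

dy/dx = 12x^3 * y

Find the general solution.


Separate variables: dy/y = 12x^3 dx.
Integrate: ln|y| = 3x^4 + C₀.
Exponentiate: y = Ce^(3x^4).


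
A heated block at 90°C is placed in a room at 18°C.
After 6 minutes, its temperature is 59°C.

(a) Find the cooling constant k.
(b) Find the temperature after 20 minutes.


Newton's law: T(t) = T_a + (T₀ - T_a)e^(-kt).
(a) Use T(6) = 59: (59 - 18)/(90 - 18) = e^(-k·6), so k = -ln(0.569)/6 ≈ 0.0938.
(b) Apply k to t = 20: T(20) = 18 + (72)e^(-1.877) ≈ 29.0°C.


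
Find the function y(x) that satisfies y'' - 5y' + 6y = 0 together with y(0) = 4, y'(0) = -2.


Characteristic roots of r² - 5r + 6 = 0 are 2, 3.
General solution y = c₁ e^(2x) + c₂ e^(3x).
Apply y(0) = 4: c₁ + c₂ = 4. Apply y'(0) = -2: 2 c₁ + 3 c₂ = -2.
Solve: c₁ = 14, c₂ = -10.
Particular solution: y = 14e^(2x) - 10e^(3x).


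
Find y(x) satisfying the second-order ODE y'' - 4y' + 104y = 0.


Characteristic equation: r² - 4r + 104 = 0.
Discriminant is negative; roots r = 2 ± 10i (complex conjugate pair).
General solution uses e^(α x)(C₁ cos(β x) + C₂ sin(β x)): y = e^(2x)(C₁cos(10x) + C₂sin(10x)).


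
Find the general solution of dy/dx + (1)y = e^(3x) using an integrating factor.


P(x) = 1 ⇒ μ = e^(x).
(μ y)' = e^(4x) ⇒ μ y = e^(4x)/4 + C.
Divide by μ: y = (1/4)e^(3x) + Ce^(-x).


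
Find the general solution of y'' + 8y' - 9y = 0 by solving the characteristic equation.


Characteristic equation: r² + 8r - 9 = 0.
Factor: (r + 9)(r - 1) = 0 ⇒ r = -9, 1 (distinct real).
General solution: y = C₁e^(-9x) + C₂e^(x).


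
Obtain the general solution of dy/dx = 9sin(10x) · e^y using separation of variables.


Separate: e^(-y) dy = 9sin(10x) dx.
Integrate: -e^(-y) = -(9/10)cos(10x) + C₀.
Rearrange: e^(-y) = (9/10)cos(10x) + C.


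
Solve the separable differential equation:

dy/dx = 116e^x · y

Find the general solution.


Separate variables: dy/y = 116e^x dx.
Integrate: ln|y| = 116e^x + C₀.
Exponentiate: y = Ce^(116e^x).


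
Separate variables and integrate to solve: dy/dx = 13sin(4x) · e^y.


Separate: e^(-y) dy = 13sin(4x) dx.
Integrate: -e^(-y) = -(13/4)cos(4x) + C₀.
Rearrange: e^(-y) = (13/4)cos(4x) + C.


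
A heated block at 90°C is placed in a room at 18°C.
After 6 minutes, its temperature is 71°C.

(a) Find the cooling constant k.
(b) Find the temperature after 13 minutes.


Newton's law: T(t) = T_a + (T₀ - T_a)e^(-kt).
(a) Use T(6) = 71: (71 - 18)/(90 - 18) = e^(-k·6), so k = -ln(0.736)/6 ≈ 0.0511.
(b) Apply k to t = 13: T(13) = 18 + (72)e^(-0.664) ≈ 55.1°C.


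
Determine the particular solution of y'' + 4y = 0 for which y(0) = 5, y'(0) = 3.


Characteristic roots of r² + 4 = 0 are ±2i, so y = C₁cos(2x) + C₂sin(2x).
Apply y(0) = 5: C₁ = 5. Differentiate and apply y'(0) = 3: 2·C₂ = 3, so C₂ = 3/2.
Particular solution: y = 5cos(2x) + (3/2)sin(2x).


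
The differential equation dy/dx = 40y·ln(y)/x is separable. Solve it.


Separate: dy/[y ln(y)] = 40 dx/x.
Substitute u = ln(y): du/u = 40 dx/x.
Integrate: ln|ln(y)| = 40ln|x| + C₀, hence ln(y) = C·x^40.


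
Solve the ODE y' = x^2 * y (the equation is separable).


Separate variables: dy/y = x^2 dx.
Integrate: ln|y| = (1/3)x^3 + C₀.
Exponentiate: y = Ce^((1/3)x^3).


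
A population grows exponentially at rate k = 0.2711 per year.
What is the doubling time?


Exponential growth: P(t) = P₀ e^(0.2711t). Set P(t)/P₀ = 2: e^(0.2711t) = 2.
Solve: t = ln(2)/0.2711 ≈ 2.56 years.


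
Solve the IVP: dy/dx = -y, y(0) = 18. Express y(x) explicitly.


General solution of y' = -y is y = Ce^(-x).
Apply y(0) = 18: C = 18.
Particular solution: y = 18e^(-x).


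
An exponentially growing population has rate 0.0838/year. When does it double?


Exponential growth: P(t) = P₀ e^(0.0838t). Set P(t)/P₀ = 2: e^(0.0838t) = 2.
Solve: t = ln(2)/0.0838 ≈ 8.27 years.


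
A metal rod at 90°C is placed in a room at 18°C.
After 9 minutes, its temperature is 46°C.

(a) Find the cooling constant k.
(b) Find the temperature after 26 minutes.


Newton's law: T(t) = T_a + (T₀ - T_a)e^(-kt).
(a) Use T(9) = 46: (46 - 18)/(90 - 18) = e^(-k·9), so k = -ln(0.389)/9 ≈ 0.1049.
(b) Apply k to t = 26: T(26) = 18 + (72)e^(-2.728) ≈ 22.7°C.


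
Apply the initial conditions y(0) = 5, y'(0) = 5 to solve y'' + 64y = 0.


Characteristic roots of r² + 64 = 0 are ±8i, so y = C₁cos(8x) + C₂sin(8x).
Apply y(0) = 5: C₁ = 5. Differentiate and apply y'(0) = 5: 8·C₂ = 5, so C₂ = 5/8.
Particular solution: y = 5cos(8x) + (5/8)sin(8x).


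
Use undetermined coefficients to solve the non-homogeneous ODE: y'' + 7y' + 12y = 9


Characteristic roots of r² + 7r + 12 = 0 are -4, -3.
y_h = C₁e^(-4x) + C₂e^(-3x).
Constant forcing; try y_p = A. Then 12A = 9 ⇒ A = 3/4.
General solution: y = C₁e^(-4x) + C₂e^(-3x) + 3/4.


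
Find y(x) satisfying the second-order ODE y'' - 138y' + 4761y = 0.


Characteristic equation: r² - 138r + 4761 = 0, i.e. (r - 69)² = 0.
Repeated root r = 69; include an x factor for the second linearly independent solution.
General solution: y = (C₁ + C₂x)e^(69x).


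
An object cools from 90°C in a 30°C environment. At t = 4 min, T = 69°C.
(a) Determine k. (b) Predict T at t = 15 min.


Newton's law: T(t) = T_a + (T₀ - T_a)e^(-kt).
(a) Use T(4) = 69: (69 - 30)/(90 - 30) = e^(-k·4), so k = -ln(0.650)/4 ≈ 0.1077.
(b) Apply k to t = 15: T(15) = 30 + (60)e^(-1.615) ≈ 41.9°C.


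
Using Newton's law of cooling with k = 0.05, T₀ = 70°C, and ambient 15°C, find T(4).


Newton's law: dT/dt = -k(T - T_a) has solution T(t) = T_a + (T₀ - T_a)e^(-kt).
Plug in T_a = 15, T₀ = 70, k = 0.05, t = 4: T(4) = 15 + (55)e^(-0.20) ≈ 60.0°C.


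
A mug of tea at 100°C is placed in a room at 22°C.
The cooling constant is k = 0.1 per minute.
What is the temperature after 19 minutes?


Newton's law: dT/dt = -k(T - T_a) has solution T(t) = T_a + (T₀ - T_a)e^(-kt).
Plug in T_a = 22, T₀ = 100, k = 0.1, t = 19: T(19) = 22 + (78)e^(-1.90) ≈ 33.7°C.


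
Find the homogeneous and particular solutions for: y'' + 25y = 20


Homogeneous part: r² + 25 = 0 ⇒ r = ±5i, so y_h = C₁cos(5x) + C₂sin(5x).
Try constant y_p = A; plug in: 25A = 20 ⇒ A = 4/5.
General solution: y = C₁cos(5x) + C₂sin(5x) + 4/5.


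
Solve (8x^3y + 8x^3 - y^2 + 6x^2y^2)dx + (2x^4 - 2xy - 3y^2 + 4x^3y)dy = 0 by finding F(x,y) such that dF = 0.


Check exactness: ∂M/∂y = 8x^3 - 2y + 12x^2y and ∂N/∂x = 8x^3 - 2y + 12x^2y; equal, so the equation is exact.
Integrate M with respect to x (treating y as constant): ∫M dx = 2x^4y + 2x^4 - xy^2 + 2x^3y^2 + h(y).
Differentiate w.r.t. y and set equal to N: the x-dependent terms already match, leaving h'(y) = -3y^2. Integrate: h(y) = -y^3.
So F(x,y) = 2x^4y + 2x^4 - xy^2 - y^3 + 2x^3y^2.
General solution: 2x^4y + 2x^4 - xy^2 - y^3 + 2x^3y^2 = C.


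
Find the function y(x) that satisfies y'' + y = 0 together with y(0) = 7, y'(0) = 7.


Characteristic roots of r² + 1 = 0 are ±1i, so y = C₁cos(x) + C₂sin(x).
Apply y(0) = 7: C₁ = 7. Differentiate and apply y'(0) = 7: 1·C₂ = 7, so C₂ = 7.
Particular solution: y = 7cos(x) + 7sin(x).


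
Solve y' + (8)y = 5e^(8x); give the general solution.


P(x) = 8 ⇒ μ = e^(8x).
(μ y)' = 5e^(16x) ⇒ μ y = (5/16)e^(16x) + C.
Divide by μ: y = (5/16)e^(8x) + Ce^(-8x).


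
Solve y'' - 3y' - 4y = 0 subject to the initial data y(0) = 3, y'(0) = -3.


Characteristic roots of r² - 3r - 4 = 0 are 4, -1.
General solution y = c₁ e^(4x) + c₂ e^(-x).
Apply y(0) = 3: c₁ + c₂ = 3. Apply y'(0) = -3: 4 c₁ - 1 c₂ = -3.
Solve: c₁ = 0, c₂ = 3.
Particular solution: y = 0e^(4x) + 3e^(-x).


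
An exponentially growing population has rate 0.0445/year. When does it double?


Exponential growth: P(t) = P₀ e^(0.0445t). Set P(t)/P₀ = 2: e^(0.0445t) = 2.
Solve: t = ln(2)/0.0445 ≈ 15.58 years.


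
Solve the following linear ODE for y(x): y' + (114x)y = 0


P(x) = 114x ⇒ μ = e^(57x²).
Q(x) = 0 so μ y is constant: y = Ce^(-57x²).


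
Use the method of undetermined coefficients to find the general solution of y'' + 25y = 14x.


Homogeneous: r² + 25 = 0 ⇒ r = ±5i, y_h = C₁cos(5x) + C₂sin(5x).
Polynomial forcing; try y_p = Ax + B. Then y_p'' + 25 y_p = 25(Ax + B) = 14x, so B = 0 and A = 14/25.
General solution: y = C₁cos(5x) + C₂sin(5x) + (14/25)x.


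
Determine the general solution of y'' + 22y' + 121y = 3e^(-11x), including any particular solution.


Characteristic polynomial (r + 11)² = 0; repeated root r = -11.
y_h = (C₁ + C₂x)e^(-11x). Forcing matches the repeated root (resonance), so try y_p = Ax² e^(-11x).
Substitute and solve for A: 2A = 3, so A = 3/2.
General solution: y = (C₁ + C₂x + (3/2)x²)e^(-11x).


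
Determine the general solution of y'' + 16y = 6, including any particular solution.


Homogeneous part: r² + 16 = 0 ⇒ r = ±4i, so y_h = C₁cos(4x) + C₂sin(4x).
Try constant y_p = A; plug in: 16A = 6 ⇒ A = 3/8.
General solution: y = C₁cos(4x) + C₂sin(4x) + 3/8.


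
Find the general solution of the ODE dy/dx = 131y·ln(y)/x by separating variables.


Separate: dy/[y ln(y)] = 131 dx/x.
Substitute u = ln(y): du/u = 131 dx/x.
Integrate: ln|ln(y)| = 131ln|x| + C₀, hence ln(y) = C·x^131.


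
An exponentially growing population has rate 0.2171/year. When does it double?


Exponential growth: P(t) = P₀ e^(0.2171t). Set P(t)/P₀ = 2: e^(0.2171t) = 2.
Solve: t = ln(2)/0.2171 ≈ 3.19 years.


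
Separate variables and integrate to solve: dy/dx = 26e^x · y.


Separate variables: dy/y = 26e^x dx.
Integrate: ln|y| = 26e^x + C₀.
Exponentiate: y = Ce^(26e^x).


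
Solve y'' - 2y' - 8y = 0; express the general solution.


Characteristic equation: r² - 2r - 8 = 0.
Factor: (r + 2)(r - 4) = 0 ⇒ r = -2, 4 (distinct real).
General solution: y = C₁e^(-2x) + C₂e^(4x).


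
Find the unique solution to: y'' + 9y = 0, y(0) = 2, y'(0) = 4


Characteristic roots of r² + 9 = 0 are ±3i, so y = C₁cos(3x) + C₂sin(3x).
Apply y(0) = 2: C₁ = 2. Differentiate and apply y'(0) = 4: 3·C₂ = 4, so C₂ = 4/3.
Particular solution: y = 2cos(3x) + (4/3)sin(3x).


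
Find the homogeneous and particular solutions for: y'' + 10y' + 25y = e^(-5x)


Characteristic polynomial (r + 5)² = 0; repeated root r = -5.
y_h = (C₁ + C₂x)e^(-5x). Forcing matches the repeated root (resonance), so try y_p = Ax² e^(-5x).
Substitute and solve for A: 2A = 1, so A = 1/2.
General solution: y = (C₁ + C₂x + (1/2)x²)e^(-5x).


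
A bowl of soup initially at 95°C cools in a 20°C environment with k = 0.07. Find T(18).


Newton's law: dT/dt = -k(T - T_a) has solution T(t) = T_a + (T₀ - T_a)e^(-kt).
Plug in T_a = 20, T₀ = 95, k = 0.07, t = 18: T(18) = 20 + (75)e^(-1.26) ≈ 41.3°C.
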